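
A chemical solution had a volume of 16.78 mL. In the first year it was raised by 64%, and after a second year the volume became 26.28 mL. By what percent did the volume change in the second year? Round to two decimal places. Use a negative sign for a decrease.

After the first year: 16.78 × 1.64 = 27.5192.
Second-year multiplier: 26.28 ÷ 27.5192 ≈ 0.95497.
That is a change of -4.50%.

-4.50%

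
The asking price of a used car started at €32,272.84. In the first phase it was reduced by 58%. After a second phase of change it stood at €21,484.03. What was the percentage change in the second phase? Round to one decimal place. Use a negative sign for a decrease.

After the first phase: €32,272.84 × 0.42 = €13554.5928.
Second-phase multiplier: €21,484.03 ÷ €13554.5928 ≈ 1.585.
That is a change of 58.5%.

58.5%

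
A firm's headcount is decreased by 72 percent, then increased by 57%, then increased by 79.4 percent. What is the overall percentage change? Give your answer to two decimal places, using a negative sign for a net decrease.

The combined multiplier is 0.28 × 1.57 × 1.794 = 0.7886424.
That corresponds to a decrease of 21.14%.

-21.14%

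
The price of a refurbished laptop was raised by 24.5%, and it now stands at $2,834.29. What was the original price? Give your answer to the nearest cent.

The overall multiplier applied was 1.245.
So the original price was $2,834.29 ÷ 1.245 ≈ $2,276.54.

$2,276.54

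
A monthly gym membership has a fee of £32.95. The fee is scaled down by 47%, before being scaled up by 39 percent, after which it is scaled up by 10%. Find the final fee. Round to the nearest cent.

£26.70

Each change multiplies by a factor: 0.53 × 1.39 × 1.1 = 0.81037.
£32.95 × 0.81037 = £26.7016915 ≈ £26.70.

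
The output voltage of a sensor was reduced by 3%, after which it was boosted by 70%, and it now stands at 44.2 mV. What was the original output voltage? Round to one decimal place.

26.8 mV

Undoing the 70% increase: 44.2 ÷ 1.7 = 26.
Undoing the 3% decrease: 26 ÷ 0.97 ≈ 26.8 mV.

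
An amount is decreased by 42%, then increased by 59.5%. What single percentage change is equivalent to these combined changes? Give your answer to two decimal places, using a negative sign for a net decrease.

-7.49%

A 42% decrease multiplies by 0.58.
Then a 59.5% increase: 0.58 × 1.595 = 0.9251.
Overall factor 0.9251, i.e. -7.49%.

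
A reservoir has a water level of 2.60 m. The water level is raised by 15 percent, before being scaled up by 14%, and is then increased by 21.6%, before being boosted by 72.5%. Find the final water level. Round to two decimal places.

15% increase: 2.60 × 1.15 = 2.99.
After the 14% increase: 2.99 × 1.14 = 3.4086.
Apply the 21.6% increase: 3.4086 × 1.216 = 4.1448576.
After the 72.5% increase: 4.1448576 × 1.725 = 7.14987936 ≈ 7.15.

7.15 m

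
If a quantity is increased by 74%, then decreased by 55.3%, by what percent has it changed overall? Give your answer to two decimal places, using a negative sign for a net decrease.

-22.22%

A 74% increase multiplies by 1.74.
Then a 55.3% decrease: 1.74 × 0.447 = 0.77778.
Overall factor 0.77778, i.e. -22.22%.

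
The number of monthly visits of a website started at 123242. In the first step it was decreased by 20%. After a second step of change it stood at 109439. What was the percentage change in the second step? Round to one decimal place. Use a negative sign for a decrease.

11.0%

After the first step: 123242 × 0.8 = 98593.6.
Second-step multiplier: 109439 ÷ 98593.6 ≈ 1.11.
That is a change of 11.0%.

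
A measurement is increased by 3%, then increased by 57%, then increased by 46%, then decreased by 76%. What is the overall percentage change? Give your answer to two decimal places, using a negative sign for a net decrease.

-43.34%

The combined multiplier is 1.03 × 1.57 × 1.46 × 0.24 = 0.56663184.
That corresponds to a decrease of 43.34%.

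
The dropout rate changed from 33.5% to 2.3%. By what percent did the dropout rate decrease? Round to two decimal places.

The change is 2.3 − 33.5 = -31.2 percentage points.
Relative to the original 33.5%, that is -31.2 ÷ 33.5 ≈ -93.13%.
So the dropout rate fell by 93.13%.

93.13%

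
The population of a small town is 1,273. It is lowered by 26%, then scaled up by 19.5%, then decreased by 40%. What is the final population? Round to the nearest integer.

675

After the 26% decrease: 1,273 × 0.74 = 942.02.
After the 19.5% increase: 942.02 × 1.195 = 1125.7139.
After the 40% decrease: 1125.7139 × 0.6 = 675.42834 ≈ 675.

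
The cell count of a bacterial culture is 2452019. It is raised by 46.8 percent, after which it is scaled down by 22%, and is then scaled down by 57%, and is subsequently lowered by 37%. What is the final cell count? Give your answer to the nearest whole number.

760595

46.8% increase: 2452019 × 1.468 = 3599563.892.
Apply the 22% decrease: 3599563.892 × 0.78 = 2807659.83576.
57% decrease: 2807659.83576 × 0.43 = 1207293.7293768.
Apply the 37% decrease: 1207293.7293768 × 0.63 = 760595.049507384 ≈ 760595.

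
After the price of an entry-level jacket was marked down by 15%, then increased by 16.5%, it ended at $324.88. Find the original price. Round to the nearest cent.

$328.08

The overall multiplier applied was 0.85 × 1.165 = 0.99025.
So the original price was $324.88 ÷ 0.99025 ≈ $328.08.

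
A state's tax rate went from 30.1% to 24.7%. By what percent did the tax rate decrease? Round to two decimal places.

17.94%

The change is 24.7 − 30.1 = -5.4 percentage points.
Relative to the original 30.1%, that is -5.4 ÷ 30.1 ≈ -17.94%.
So the tax rate fell by 17.94%.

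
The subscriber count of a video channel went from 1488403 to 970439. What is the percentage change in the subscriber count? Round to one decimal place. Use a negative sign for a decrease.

-34.8%

Change: 970439 − 1488403 = -517964.
Relative to the original: -517964 ÷ 1488403 ≈ -34.8%.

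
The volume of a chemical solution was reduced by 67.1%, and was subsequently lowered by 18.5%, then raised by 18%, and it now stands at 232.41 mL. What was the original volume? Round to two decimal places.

734.55 mL

Undoing the 18% increase: 232.41 ÷ 1.18 ≈ 196.957627.
Undoing the 18.5% decrease: 196.957627 ÷ 0.815 = 241.6658.
Undoing the 67.1% decrease: 241.6658 ÷ 0.329 ≈ 734.55 mL.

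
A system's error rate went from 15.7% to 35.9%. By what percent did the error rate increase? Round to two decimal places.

The change is 35.9 − 15.7 = 20.2 percentage points.
Relative to the original 15.7%, that is 20.2 ÷ 15.7 ≈ 128.66%.
So the error rate rose by 128.66%.

128.66%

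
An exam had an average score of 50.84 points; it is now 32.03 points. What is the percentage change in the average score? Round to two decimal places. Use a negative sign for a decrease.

Change: 32.03 − 50.84 = -18.81.
Relative to the original: -18.81 ÷ 50.84 ≈ -37.00%.

-37.00%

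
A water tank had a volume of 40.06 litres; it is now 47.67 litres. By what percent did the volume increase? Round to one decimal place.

19.0%

Change: 47.67 − 40.06 = 7.61.
Relative to the original: 7.61 ÷ 40.06 ≈ 19.0%.
So the volume increased by 19.0%.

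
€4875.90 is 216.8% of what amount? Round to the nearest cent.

€2249.03

€4875.90 ÷ 2.168 ≈ €2249.03.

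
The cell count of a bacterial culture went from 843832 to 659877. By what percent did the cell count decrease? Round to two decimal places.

Change: 659877 − 843832 = -183955.
Relative to the original: -183955 ÷ 843832 ≈ -21.80%.
So the cell count decreased by 21.80%.

21.80%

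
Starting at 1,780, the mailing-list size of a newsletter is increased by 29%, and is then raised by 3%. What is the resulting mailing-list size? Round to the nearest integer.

2,365

Apply the 29% increase: 1,780 × 1.29 = 2296.2.
Apply the 3% increase: 2296.2 × 1.03 = 2365.086 ≈ 2,365.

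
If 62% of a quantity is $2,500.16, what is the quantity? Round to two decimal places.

$4,032.52

$2,500.16 ÷ 0.62 ≈ $4,032.52.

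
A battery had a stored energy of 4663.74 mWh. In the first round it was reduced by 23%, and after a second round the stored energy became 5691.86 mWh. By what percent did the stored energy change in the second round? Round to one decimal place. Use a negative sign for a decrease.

58.5%

After the first round: 4663.74 × 0.77 = 3591.0798.
Second-round multiplier: 5691.86 ÷ 3591.0798 ≈ 1.585.
That is a change of 58.5%.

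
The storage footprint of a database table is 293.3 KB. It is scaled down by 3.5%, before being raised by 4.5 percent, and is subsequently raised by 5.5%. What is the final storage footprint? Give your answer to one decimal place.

After the 3.5% decrease: 293.3 × 0.965 = 283.0345.
After the 4.5% increase: 283.0345 × 1.045 = 295.7710525.
5.5% increase: 295.7710525 × 1.055 = 312.0384603875 ≈ 312.0.

312.0 KB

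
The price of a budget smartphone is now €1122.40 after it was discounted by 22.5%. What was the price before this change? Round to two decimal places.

The overall multiplier applied was 0.775.
So the original price was €1122.40 ÷ 0.775 ≈ €1448.26.

€1448.26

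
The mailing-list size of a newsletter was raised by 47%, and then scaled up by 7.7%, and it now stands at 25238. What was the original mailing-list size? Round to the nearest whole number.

15941

The overall multiplier applied was 1.47 × 1.077 = 1.58319.
So the original mailing-list size was 25238 ÷ 1.58319 ≈ 15941.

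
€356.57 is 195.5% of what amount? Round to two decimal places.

€356.57 ÷ 1.955 ≈ €182.39.

€182.39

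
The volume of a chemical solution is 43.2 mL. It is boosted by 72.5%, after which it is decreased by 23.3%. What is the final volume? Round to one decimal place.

Each change multiplies by a factor: 1.725 × 0.767 = 1.323075.
43.2 × 1.323075 = 57.15684 ≈ 57.2.

57.2 mL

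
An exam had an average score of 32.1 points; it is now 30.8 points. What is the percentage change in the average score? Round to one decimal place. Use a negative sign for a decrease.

-4.0%

Change: 30.8 − 32.1 = -1.3.
Relative to the original: -1.3 ÷ 32.1 ≈ -4.0%.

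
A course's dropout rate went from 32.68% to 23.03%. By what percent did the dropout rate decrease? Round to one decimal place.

The change is 23.03 − 32.68 = -9.65 percentage points.
Relative to the original 32.68%, that is -9.65 ÷ 32.68 ≈ -29.5%.
So the dropout rate fell by 29.5%.

29.5%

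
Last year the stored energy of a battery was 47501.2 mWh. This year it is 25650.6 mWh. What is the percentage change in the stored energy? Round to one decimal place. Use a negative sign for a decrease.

Change: 25650.6 − 47501.2 = -21850.6.
Relative to the original: -21850.6 ÷ 47501.2 ≈ -46.0%.

-46.0%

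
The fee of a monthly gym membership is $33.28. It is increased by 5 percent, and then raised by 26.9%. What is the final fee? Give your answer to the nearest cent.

$44.34

Apply the 5% increase: $33.28 × 1.05 = $34.944.
After the 26.9% increase: $34.944 × 1.269 = $44.343936 ≈ $44.34.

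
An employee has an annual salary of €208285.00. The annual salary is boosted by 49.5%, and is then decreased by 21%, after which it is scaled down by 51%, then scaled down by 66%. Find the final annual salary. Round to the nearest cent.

Each change multiplies by a factor: 1.495 × 0.79 × 0.49 × 0.34 = 0.19676293.
€208285.00 × 0.19676293 = €40982.76687505 ≈ €40982.77.

€40982.77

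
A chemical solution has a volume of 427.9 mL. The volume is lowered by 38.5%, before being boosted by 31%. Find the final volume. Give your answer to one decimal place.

344.7 mL

Apply the 38.5% decrease: 427.9 × 0.615 = 263.1585.
Apply the 31% increase: 263.1585 × 1.31 = 344.737635 ≈ 344.7.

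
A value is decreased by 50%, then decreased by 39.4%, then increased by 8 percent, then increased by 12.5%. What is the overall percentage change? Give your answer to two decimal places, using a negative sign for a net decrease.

The combined multiplier is 0.5 × 0.606 × 1.08 × 1.125 = 0.368145.
That corresponds to a decrease of 63.19%.

-63.19%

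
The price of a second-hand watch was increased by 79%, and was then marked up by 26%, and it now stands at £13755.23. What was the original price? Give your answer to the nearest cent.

£6098.80

The overall multiplier applied was 1.79 × 1.26 = 2.2554.
So the original price was £13755.23 ÷ 2.2554 ≈ £6098.80.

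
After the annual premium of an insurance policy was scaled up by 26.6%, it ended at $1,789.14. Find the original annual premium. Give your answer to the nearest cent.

The overall multiplier applied was 1.266.
So the original annual premium was $1,789.14 ÷ 1.266 ≈ $1,413.22.

$1,413.22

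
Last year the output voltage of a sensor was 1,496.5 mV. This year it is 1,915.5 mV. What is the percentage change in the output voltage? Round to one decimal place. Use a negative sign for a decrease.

28.0%

Change: 1,915.5 − 1,496.5 = 419.0.
Relative to the original: 419.0 ÷ 1,496.5 ≈ 28.0%.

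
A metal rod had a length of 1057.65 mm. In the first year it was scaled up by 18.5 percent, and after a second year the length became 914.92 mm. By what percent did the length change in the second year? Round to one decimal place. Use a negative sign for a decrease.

After the first year: 1057.65 × 1.185 = 1253.31525.
Second-year multiplier: 914.92 ÷ 1253.31525 ≈ 0.73.
That is a change of -27.0%.

-27.0%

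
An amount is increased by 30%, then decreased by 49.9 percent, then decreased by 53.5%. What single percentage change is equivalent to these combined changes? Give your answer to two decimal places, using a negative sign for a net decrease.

The combined multiplier is 1.3 × 0.501 × 0.465 = 0.3028545.
That corresponds to a decrease of 69.71%.

-69.71%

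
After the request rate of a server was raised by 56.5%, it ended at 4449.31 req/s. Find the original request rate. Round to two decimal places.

The overall multiplier applied was 1.565.
So the original request rate was 4449.31 ÷ 1.565 ≈ 2843.01 req/s.

2843.01 req/s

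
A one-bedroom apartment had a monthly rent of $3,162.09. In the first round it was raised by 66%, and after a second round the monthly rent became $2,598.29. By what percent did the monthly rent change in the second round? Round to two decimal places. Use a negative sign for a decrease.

After the first round: $3,162.09 × 1.66 = $5249.0694.
Second-round multiplier: $2,598.29 ÷ $5249.0694 ≈ 0.495.
That is a change of -50.50%.

-50.50%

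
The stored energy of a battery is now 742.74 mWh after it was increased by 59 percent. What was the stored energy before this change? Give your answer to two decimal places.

The overall multiplier applied was 1.59.
So the original stored energy was 742.74 ÷ 1.59 ≈ 467.13 mWh.

467.13 mWh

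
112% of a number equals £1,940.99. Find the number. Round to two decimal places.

£1,940.99 ÷ 1.12 ≈ £1,733.03.

£1,733.03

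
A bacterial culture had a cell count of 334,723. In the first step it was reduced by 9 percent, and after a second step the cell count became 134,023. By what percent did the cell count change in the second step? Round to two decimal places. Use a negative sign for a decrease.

-56.00%

After the first step: 334,723 × 0.91 = 304597.93.
Second-step multiplier: 134,023 ÷ 304597.93 ≈ 0.44.
That is a change of -56.00%.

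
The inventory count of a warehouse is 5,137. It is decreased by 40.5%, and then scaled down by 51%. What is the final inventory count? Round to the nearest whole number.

Apply the 40.5% decrease: 5,137 × 0.595 = 3056.515.
After the 51% decrease: 3056.515 × 0.49 = 1497.69235 ≈ 1,498.

1,498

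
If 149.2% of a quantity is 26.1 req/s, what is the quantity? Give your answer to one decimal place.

17.5 req/s

26.1 req/s ÷ 1.492 ≈ 17.5 req/s.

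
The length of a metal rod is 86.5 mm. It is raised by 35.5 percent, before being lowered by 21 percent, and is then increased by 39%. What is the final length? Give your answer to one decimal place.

Each change multiplies by a factor: 1.355 × 0.79 × 1.39 = 1.4879255.
86.5 × 1.4879255 = 128.70555575 ≈ 128.7.

128.7 mm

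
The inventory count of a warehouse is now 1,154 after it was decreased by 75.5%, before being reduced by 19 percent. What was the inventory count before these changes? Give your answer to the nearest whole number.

Undoing the 19% decrease: 1,154 ÷ 0.81 ≈ 1424.691358.
Undoing the 75.5% decrease: 1424.691358 ÷ 0.245 ≈ 5,815.

5,815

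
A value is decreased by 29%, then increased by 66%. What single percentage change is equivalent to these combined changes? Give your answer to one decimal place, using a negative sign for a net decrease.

The combined multiplier is 0.71 × 1.66 = 1.1786.
That corresponds to an increase of 17.9%.

17.9%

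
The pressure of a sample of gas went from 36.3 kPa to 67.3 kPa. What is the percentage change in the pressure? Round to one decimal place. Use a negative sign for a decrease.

85.4%

Change: 67.3 − 36.3 = 31.0.
Relative to the original: 31.0 ÷ 36.3 ≈ 85.4%.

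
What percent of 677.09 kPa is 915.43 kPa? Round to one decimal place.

135.2%

915.43 kPa ÷ 677.09 kPa ≈ 135.2%.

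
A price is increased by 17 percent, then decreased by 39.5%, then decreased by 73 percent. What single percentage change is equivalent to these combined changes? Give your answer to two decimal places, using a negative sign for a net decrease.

A 17% increase multiplies by 1.17.
Then a 39.5% decrease: 1.17 × 0.605 = 0.70785.
Then a 73% decrease: 0.70785 × 0.27 = 0.1911195.
Overall factor 0.1911195, i.e. -80.89%.

-80.89%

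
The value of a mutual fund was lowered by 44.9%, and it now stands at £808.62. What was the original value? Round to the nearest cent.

£1,467.55

The overall multiplier applied was 0.551.
So the original value was £808.62 ÷ 0.551 ≈ £1,467.55.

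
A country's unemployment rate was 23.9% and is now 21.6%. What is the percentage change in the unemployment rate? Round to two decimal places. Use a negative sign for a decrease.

The change is 21.6 − 23.9 = -2.3 percentage points.
Relative to the original 23.9%, that is -2.3 ÷ 23.9 ≈ -9.62%.

-9.62%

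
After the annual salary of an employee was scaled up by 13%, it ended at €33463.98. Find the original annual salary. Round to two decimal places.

€29614.14

The overall multiplier applied was 1.13.
So the original annual salary was €33463.98 ÷ 1.13 ≈ €29614.14.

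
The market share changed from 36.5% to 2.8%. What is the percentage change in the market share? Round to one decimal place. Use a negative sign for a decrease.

-92.3%

The change is 2.8 − 36.5 = -33.7 percentage points.
Relative to the original 36.5%, that is -33.7 ÷ 36.5 ≈ -92.3%.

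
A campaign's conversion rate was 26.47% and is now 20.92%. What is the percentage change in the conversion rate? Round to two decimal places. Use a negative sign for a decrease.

The change is 20.92 − 26.47 = -5.55 percentage points.
Relative to the original 26.47%, that is -5.55 ÷ 26.47 ≈ -20.97%.

-20.97%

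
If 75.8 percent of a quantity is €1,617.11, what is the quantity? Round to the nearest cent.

€2,133.39

€1,617.11 ÷ 0.758 ≈ €2,133.39.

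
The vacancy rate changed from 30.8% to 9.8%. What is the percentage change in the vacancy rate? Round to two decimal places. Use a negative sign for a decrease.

-68.18%

The change is 9.8 − 30.8 = -21.0 percentage points.
Relative to the original 30.8%, that is -21.0 ÷ 30.8 ≈ -68.18%.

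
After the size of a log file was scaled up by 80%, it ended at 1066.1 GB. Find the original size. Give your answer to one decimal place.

The overall multiplier applied was 1.8.
So the original size was 1066.1 ÷ 1.8 ≈ 592.3 GB.

592.3 GB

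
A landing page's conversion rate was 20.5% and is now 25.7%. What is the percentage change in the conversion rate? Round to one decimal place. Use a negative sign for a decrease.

25.4%

The change is 25.7 − 20.5 = 5.2 percentage points.
Relative to the original 20.5%, that is 5.2 ÷ 20.5 ≈ 25.4%.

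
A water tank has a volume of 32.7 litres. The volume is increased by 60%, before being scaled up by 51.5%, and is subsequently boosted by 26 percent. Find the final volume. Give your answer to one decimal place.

99.9 litres

Each change multiplies by a factor: 1.6 × 1.515 × 1.26 = 3.05424.
32.7 × 3.05424 = 99.873648 ≈ 99.9.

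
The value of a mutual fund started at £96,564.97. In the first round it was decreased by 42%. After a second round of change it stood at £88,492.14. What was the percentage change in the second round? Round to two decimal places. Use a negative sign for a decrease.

After the first round: £96,564.97 × 0.58 = £56007.6826.
Second-round multiplier: £88,492.14 ÷ £56007.6826 ≈ 1.58.
That is a change of 58.00%.

58.00%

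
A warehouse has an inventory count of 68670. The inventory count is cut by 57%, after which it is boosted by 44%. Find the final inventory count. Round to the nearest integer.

42520

After the 57% decrease: 68670 × 0.43 = 29528.1.
Apply the 44% increase: 29528.1 × 1.44 = 42520.464 ≈ 42520.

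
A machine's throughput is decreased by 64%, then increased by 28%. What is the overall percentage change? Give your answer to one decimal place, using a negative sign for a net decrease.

-53.9%

A 64% decrease multiplies by 0.36.
Then a 28% increase: 0.36 × 1.28 = 0.4608.
Overall factor 0.4608, i.e. -53.9%.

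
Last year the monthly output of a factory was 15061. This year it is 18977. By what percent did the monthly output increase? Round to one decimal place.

26.0%

Change: 18977 − 15061 = 3916.
Relative to the original: 3916 ÷ 15061 ≈ 26.0%.
So the monthly output increased by 26.0%.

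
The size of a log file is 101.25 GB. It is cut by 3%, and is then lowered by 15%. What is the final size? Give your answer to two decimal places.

Each change multiplies by a factor: 0.97 × 0.85 = 0.8245.
101.25 × 0.8245 = 83.480625 ≈ 83.48.

83.48 GB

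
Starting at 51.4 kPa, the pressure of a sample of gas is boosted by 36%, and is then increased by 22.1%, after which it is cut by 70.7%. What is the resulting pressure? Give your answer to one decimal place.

Each change multiplies by a factor: 1.36 × 1.221 × 0.293 = 0.48654408.
51.4 × 0.48654408 = 25.008365712 ≈ 25.0.

25.0 kPa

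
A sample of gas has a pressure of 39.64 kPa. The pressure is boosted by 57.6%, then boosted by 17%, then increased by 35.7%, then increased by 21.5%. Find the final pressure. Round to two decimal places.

120.51 kPa

Each change multiplies by a factor: 1.576 × 1.17 × 1.357 × 1.215 = 3.0401723196.
39.64 × 3.0401723196 = 120.512430748944 ≈ 120.51.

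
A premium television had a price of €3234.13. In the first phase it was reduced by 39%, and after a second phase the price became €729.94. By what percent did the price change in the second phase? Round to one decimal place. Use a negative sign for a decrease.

-63.0%

After the first phase: €3234.13 × 0.61 = €1972.8193.
Second-phase multiplier: €729.94 ÷ €1972.8193 ≈ 0.37.
That is a change of -63.0%.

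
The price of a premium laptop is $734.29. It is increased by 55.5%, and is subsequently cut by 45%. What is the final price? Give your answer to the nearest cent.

$628.00

Each change multiplies by a factor: 1.555 × 0.55 = 0.85525.
$734.29 × 0.85525 = $628.0015225 ≈ $628.00.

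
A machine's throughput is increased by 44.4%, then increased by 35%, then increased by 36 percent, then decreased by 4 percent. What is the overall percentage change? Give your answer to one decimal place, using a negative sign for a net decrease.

154.5%

A 44.4% increase multiplies by 1.444.
Then a 35% increase: 1.444 × 1.35 = 1.9494.
Then a 36% increase: 1.9494 × 1.36 = 2.651184.
Then a 4% decrease: 2.651184 × 0.96 = 2.54513664.
Overall factor 2.54513664, i.e. 154.5%.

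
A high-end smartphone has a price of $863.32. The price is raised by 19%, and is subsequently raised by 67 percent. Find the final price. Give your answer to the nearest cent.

19% increase: $863.32 × 1.19 = $1027.3508.
67% increase: $1027.3508 × 1.67 = $1715.675836 ≈ $1715.68.

$1715.68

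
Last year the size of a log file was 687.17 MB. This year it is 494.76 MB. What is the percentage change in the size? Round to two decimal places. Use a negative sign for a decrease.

-28.00%

Change: 494.76 − 687.17 = -192.41.
Relative to the original: -192.41 ÷ 687.17 ≈ -28.00%.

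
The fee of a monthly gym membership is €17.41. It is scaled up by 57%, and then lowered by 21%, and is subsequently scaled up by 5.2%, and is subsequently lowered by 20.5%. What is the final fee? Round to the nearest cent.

Apply the 57% increase: €17.41 × 1.57 = €27.3337.
21% decrease: €27.3337 × 0.79 = €21.593623.
5.2% increase: €21.593623 × 1.052 = €22.716491396.
After the 20.5% decrease: €22.716491396 × 0.795 = €18.05961065982 ≈ €18.06.

€18.06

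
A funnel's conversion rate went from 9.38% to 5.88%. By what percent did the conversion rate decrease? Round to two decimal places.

The change is 5.88 − 9.38 = -3.50 percentage points.
Relative to the original 9.38%, that is -3.50 ÷ 9.38 ≈ -37.31%.
So the conversion rate fell by 37.31%.

37.31%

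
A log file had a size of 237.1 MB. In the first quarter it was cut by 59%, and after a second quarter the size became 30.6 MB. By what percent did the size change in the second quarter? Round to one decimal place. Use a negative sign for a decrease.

After the first quarter: 237.1 × 0.41 = 97.211.
Second-quarter multiplier: 30.6 ÷ 97.211 ≈ 0.31478.
That is a change of -68.5%.

-68.5%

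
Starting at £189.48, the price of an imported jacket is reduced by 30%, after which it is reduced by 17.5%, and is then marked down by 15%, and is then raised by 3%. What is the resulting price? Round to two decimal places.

£95.80

Each change multiplies by a factor: 0.7 × 0.825 × 0.85 × 1.03 = 0.50560125.
£189.48 × 0.50560125 = £95.80132485 ≈ £95.80.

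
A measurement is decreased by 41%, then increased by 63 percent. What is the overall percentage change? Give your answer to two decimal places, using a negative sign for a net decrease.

The combined multiplier is 0.59 × 1.63 = 0.9617.
That corresponds to a decrease of 3.83%.

-3.83%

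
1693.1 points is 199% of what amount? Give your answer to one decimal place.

850.8 points

1693.1 points ÷ 1.99 ≈ 850.8 points.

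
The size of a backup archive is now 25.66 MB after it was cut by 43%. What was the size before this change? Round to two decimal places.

45.02 MB

The overall multiplier applied was 0.57.
So the original size was 25.66 ÷ 0.57 ≈ 45.02 MB.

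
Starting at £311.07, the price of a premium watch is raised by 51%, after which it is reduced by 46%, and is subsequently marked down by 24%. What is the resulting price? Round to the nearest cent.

Each change multiplies by a factor: 1.51 × 0.54 × 0.76 = 0.619704.
£311.07 × 0.619704 = £192.77132328 ≈ £192.77.

£192.77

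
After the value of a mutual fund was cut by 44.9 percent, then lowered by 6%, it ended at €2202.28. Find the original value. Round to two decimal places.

Undoing the 6% decrease: €2202.28 ÷ 0.94 ≈ €2342.851064.
Undoing the 44.9% decrease: €2342.851064 ÷ 0.551 ≈ €4252.00.

€4252.00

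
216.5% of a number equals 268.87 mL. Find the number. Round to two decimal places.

124.19 mL

268.87 mL ÷ 2.165 ≈ 124.19 mL.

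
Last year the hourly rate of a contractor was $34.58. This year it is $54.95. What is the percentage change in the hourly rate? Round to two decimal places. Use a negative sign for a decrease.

58.91%

Change: $54.95 − $34.58 = $20.37.
Relative to the original: $20.37 ÷ $34.58 ≈ 58.91%.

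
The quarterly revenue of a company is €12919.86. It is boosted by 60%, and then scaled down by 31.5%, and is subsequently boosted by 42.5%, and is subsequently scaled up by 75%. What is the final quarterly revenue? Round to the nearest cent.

After the 60% increase: €12919.86 × 1.6 = €20671.776.
After the 31.5% decrease: €20671.776 × 0.685 = €14160.16656.
After the 42.5% increase: €14160.16656 × 1.425 = €20178.237348.
75% increase: €20178.237348 × 1.75 = €35311.915359 ≈ €35311.92.

€35311.92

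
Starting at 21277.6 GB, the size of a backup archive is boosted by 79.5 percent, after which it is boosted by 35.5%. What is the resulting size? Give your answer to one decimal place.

Each change multiplies by a factor: 1.795 × 1.355 = 2.432225.
21277.6 × 2.432225 = 51751.91066 ≈ 51751.9.

51751.9 GB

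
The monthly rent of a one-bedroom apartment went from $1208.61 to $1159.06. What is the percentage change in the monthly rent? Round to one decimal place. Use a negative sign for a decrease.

Change: $1159.06 − $1208.61 = -$49.55.
Relative to the original: -$49.55 ÷ $1208.61 ≈ -4.1%.

-4.1%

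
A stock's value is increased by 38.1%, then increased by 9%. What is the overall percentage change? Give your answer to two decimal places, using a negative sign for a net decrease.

A 38.1% increase multiplies by 1.381.
Then a 9% increase: 1.381 × 1.09 = 1.50529.
Overall factor 1.50529, i.e. 50.53%.

50.53%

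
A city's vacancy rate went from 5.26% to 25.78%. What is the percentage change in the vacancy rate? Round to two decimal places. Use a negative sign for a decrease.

390.11%

The change is 25.78 − 5.26 = 20.52 percentage points.
Relative to the original 5.26%, that is 20.52 ÷ 5.26 ≈ 390.11%.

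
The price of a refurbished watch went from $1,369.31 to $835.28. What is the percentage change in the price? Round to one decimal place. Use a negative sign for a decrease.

Change: $835.28 − $1,369.31 = -$534.03.
Relative to the original: -$534.03 ÷ $1,369.31 ≈ -39.0%.

-39.0%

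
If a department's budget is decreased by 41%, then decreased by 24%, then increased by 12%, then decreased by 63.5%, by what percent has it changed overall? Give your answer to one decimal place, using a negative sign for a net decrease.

-81.7%

The combined multiplier is 0.59 × 0.76 × 1.12 × 0.365 = 0.18330592.
That corresponds to a decrease of 81.7%.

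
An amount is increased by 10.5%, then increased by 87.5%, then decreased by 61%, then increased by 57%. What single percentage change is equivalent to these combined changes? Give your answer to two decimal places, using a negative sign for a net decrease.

The combined multiplier is 1.105 × 1.875 × 0.39 × 1.57 = 1.2686090625.
That corresponds to an increase of 26.86%.

26.86%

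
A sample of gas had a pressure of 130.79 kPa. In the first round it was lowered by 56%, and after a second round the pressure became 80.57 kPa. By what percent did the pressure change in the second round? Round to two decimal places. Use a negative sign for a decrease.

40.01%

After the first round: 130.79 × 0.44 = 57.5476.
Second-round multiplier: 80.57 ÷ 57.5476 ≈ 1.400058.
That is a change of 40.01%.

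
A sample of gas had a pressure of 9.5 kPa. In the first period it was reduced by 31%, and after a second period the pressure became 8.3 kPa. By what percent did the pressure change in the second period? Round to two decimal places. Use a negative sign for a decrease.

26.62%

After the first period: 9.5 × 0.69 = 6.555.
Second-period multiplier: 8.3 ÷ 6.555 ≈ 1.266209.
That is a change of 26.62%.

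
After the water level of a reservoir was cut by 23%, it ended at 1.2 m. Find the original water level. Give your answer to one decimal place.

The overall multiplier applied was 0.77.
So the original water level was 1.2 ÷ 0.77 ≈ 1.6 m.

1.6 m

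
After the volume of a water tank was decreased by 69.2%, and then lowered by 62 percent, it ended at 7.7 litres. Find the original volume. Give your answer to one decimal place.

Undoing the 62% decrease: 7.7 ÷ 0.38 ≈ 20.263158.
Undoing the 69.2% decrease: 20.263158 ÷ 0.308 ≈ 65.8 litres.

65.8 litres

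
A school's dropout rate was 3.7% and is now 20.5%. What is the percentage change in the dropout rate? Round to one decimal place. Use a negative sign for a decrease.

454.1%

The change is 20.5 − 3.7 = 16.8 percentage points.
Relative to the original 3.7%, that is 16.8 ÷ 3.7 ≈ 454.1%.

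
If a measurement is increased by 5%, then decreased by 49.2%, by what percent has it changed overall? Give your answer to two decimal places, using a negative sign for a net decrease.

-46.66%

A 5% increase multiplies by 1.05.
Then a 49.2% decrease: 1.05 × 0.508 = 0.5334.
Overall factor 0.5334, i.e. -46.66%.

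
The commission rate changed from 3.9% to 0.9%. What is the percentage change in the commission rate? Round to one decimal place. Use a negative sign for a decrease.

-76.9%

The change is 0.9 − 3.9 = -3.0 percentage points.
Relative to the original 3.9%, that is -3.0 ÷ 3.9 ≈ -76.9%.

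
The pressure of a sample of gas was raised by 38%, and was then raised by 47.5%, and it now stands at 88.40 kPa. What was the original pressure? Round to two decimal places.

43.43 kPa

Undoing the 47.5% increase: 88.40 ÷ 1.475 ≈ 59.932203.
Undoing the 38% increase: 59.932203 ÷ 1.38 ≈ 43.43 kPa.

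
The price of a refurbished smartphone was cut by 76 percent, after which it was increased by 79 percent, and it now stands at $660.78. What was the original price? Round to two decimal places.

$1,538.13

The overall multiplier applied was 0.24 × 1.79 = 0.4296.
So the original price was $660.78 ÷ 0.4296 ≈ $1,538.13.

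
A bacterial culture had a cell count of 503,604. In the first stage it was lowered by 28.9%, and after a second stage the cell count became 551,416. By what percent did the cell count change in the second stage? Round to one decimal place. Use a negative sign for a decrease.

54.0%

After the first stage: 503,604 × 0.711 = 358062.444.
Second-stage multiplier: 551,416 ÷ 358062.444 ≈ 1.54.
That is a change of 54.0%.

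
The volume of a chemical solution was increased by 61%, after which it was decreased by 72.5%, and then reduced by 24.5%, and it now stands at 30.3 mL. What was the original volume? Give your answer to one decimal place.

The overall multiplier applied was 1.61 × 0.275 × 0.755 = 0.33427625.
So the original volume was 30.3 ÷ 0.33427625 ≈ 90.6 mL.

90.6 mL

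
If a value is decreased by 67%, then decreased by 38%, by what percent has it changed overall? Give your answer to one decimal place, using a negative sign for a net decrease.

-79.5%

The combined multiplier is 0.33 × 0.62 = 0.2046.
That corresponds to a decrease of 79.5%.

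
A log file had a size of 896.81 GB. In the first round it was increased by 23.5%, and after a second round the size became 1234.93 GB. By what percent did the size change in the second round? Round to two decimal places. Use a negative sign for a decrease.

After the first round: 896.81 × 1.235 = 1107.56035.
Second-round multiplier: 1234.93 ÷ 1107.56035 ≈ 1.115.
That is a change of 11.50%.

11.50%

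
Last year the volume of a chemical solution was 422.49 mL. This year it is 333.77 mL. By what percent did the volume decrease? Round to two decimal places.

Change: 333.77 − 422.49 = -88.72.
Relative to the original: -88.72 ÷ 422.49 ≈ -21.00%.
So the volume decreased by 21.00%.

21.00%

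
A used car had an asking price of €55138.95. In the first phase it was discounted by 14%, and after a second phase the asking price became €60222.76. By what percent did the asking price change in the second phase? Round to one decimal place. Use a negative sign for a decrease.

27.0%

After the first phase: €55138.95 × 0.86 = €47419.497.
Second-phase multiplier: €60222.76 ÷ €47419.497 ≈ 1.27.
That is a change of 27.0%.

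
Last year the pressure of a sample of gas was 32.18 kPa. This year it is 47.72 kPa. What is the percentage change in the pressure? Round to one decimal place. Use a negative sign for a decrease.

48.3%

Change: 47.72 − 32.18 = 15.54.
Relative to the original: 15.54 ÷ 32.18 ≈ 48.3%.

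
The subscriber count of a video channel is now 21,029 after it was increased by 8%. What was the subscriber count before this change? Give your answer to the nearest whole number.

The overall multiplier applied was 1.08.
So the original subscriber count was 21,029 ÷ 1.08 ≈ 19,471.

19,471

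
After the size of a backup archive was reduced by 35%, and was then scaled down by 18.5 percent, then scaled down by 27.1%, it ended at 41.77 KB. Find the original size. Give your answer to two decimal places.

108.16 KB

The overall multiplier applied was 0.65 × 0.815 × 0.729 = 0.38618775.
So the original size was 41.77 ÷ 0.38618775 ≈ 108.16 KB.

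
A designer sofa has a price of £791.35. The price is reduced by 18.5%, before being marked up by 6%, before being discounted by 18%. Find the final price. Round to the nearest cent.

18.5% decrease: £791.35 × 0.815 = £644.95025.
6% increase: £644.95025 × 1.06 = £683.647265.
Apply the 18% decrease: £683.647265 × 0.82 = £560.5907573 ≈ £560.59.

£560.59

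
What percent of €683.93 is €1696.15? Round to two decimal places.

€1696.15 ÷ €683.93 ≈ 248.00%.

248.00%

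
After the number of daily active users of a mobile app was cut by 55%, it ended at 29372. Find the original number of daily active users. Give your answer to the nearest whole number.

65271

The overall multiplier applied was 0.45.
So the original number of daily active users was 29372 ÷ 0.45 ≈ 65271.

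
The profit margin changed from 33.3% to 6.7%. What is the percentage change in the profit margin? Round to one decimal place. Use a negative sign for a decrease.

-79.9%

The change is 6.7 − 33.3 = -26.6 percentage points.
Relative to the original 33.3%, that is -26.6 ÷ 33.3 ≈ -79.9%.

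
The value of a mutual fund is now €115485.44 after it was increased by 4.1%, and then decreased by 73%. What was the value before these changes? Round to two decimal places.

€410877.86

The overall multiplier applied was 1.041 × 0.27 = 0.28107.
So the original value was €115485.44 ÷ 0.28107 ≈ €410877.86.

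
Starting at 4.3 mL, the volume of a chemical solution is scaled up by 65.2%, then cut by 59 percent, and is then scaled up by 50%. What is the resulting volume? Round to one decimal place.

4.4 mL

Each change multiplies by a factor: 1.652 × 0.41 × 1.5 = 1.01598.
4.3 × 1.01598 = 4.368714 ≈ 4.4.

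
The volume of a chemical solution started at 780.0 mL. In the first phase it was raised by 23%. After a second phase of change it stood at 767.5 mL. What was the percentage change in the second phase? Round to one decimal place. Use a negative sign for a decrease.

-20.0%

After the first phase: 780.0 × 1.23 = 959.4.
Second-phase multiplier: 767.5 ÷ 959.4 ≈ 0.79998.
That is a change of -20.0%.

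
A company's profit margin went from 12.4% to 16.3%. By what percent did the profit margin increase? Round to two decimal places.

31.45%

The change is 16.3 − 12.4 = 3.9 percentage points.
Relative to the original 12.4%, that is 3.9 ÷ 12.4 ≈ 31.45%.
So the profit margin rose by 31.45%.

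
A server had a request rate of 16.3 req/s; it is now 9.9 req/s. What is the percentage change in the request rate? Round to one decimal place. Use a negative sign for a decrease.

-39.3%

Change: 9.9 − 16.3 = -6.4.
Relative to the original: -6.4 ÷ 16.3 ≈ -39.3%.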